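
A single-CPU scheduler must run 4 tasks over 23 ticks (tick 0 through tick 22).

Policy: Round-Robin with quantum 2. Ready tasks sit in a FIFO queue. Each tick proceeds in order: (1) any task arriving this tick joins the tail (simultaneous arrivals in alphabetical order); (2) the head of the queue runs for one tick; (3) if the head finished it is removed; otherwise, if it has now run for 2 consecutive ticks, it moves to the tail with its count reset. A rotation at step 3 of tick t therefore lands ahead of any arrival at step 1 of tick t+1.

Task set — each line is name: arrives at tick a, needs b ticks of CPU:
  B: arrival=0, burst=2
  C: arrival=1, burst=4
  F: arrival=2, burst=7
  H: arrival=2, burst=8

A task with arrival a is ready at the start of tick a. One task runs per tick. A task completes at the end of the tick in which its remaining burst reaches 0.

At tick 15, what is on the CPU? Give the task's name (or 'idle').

t=0: queue=[B] q_used=0 → run B
t=1: queue=[B,C] q_used=1 → run B
t=2: queue=[C,F,H] q_used=0 → run C
t=3: queue=[C,F,H] q_used=1 → run C
t=4: queue=[F,H,C] q_used=0 → run F
t=5: queue=[F,H,C] q_used=1 → run F
t=6: queue=[H,C,F] q_used=0 → run H
t=7: queue=[H,C,F] q_used=1 → run H
t=8: queue=[C,F,H] q_used=0 → run C
t=9: queue=[C,F,H] q_used=1 → run C
t=10: queue=[F,H] q_used=0 → run F
t=11: queue=[F,H] q_used=1 → run F
t=12: queue=[H,F] q_used=0 → run H
t=13: queue=[H,F] q_used=1 → run H
t=14: queue=[F,H] q_used=0 → run F
t=15: queue=[F,H] q_used=1 → run F
t=16: queue=[H,F] q_used=0 → run H
t=17: queue=[H,F] q_used=1 → run H
t=18: queue=[F,H] q_used=0 → run F
t=19: queue=[H] q_used=0 → run H
t=20: queue=[H] q_used=1 → run H
t=21: (idle)
t=22: (idle)

running at tick 15 = F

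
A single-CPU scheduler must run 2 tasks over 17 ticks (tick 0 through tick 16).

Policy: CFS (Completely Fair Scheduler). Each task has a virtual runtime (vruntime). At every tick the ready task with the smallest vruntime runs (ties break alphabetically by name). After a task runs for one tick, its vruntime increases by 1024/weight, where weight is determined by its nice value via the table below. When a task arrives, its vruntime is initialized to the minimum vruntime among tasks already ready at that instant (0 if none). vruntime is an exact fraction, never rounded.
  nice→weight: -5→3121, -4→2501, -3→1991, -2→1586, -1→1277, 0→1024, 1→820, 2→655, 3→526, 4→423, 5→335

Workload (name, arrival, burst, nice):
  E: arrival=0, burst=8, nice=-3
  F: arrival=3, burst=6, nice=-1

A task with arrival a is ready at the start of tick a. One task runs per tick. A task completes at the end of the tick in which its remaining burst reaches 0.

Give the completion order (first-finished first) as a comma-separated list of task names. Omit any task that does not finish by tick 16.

completion order = E, F

t=0: vr[E=0] → run E
t=1: vr[E=1024/1991] → run E
t=2: vr[E=2048/1991] → run E
t=3: vr[E=3072/1991 F=3072/1991] → run E
t=4: vr[E=4096/1991 F=3072/1991] → run F
t=5: vr[E=4096/1991 F=5961728/2542507] → run E
t=6: vr[E=5120/1991 F=5961728/2542507] → run F
t=7: vr[E=5120/1991 F=8000512/2542507] → run E
t=8: vr[E=6144/1991 F=8000512/2542507] → run E
t=9: vr[E=7168/1991 F=8000512/2542507] → run F
t=10: vr[E=7168/1991 F=10039296/2542507] → run E
t=11: vr[F=10039296/2542507] → run F
t=12: vr[F=12078080/2542507] → run F
t=13: vr[F=14116864/2542507] → run F
t=14: (idle)
t=15: (idle)
t=16: (idle)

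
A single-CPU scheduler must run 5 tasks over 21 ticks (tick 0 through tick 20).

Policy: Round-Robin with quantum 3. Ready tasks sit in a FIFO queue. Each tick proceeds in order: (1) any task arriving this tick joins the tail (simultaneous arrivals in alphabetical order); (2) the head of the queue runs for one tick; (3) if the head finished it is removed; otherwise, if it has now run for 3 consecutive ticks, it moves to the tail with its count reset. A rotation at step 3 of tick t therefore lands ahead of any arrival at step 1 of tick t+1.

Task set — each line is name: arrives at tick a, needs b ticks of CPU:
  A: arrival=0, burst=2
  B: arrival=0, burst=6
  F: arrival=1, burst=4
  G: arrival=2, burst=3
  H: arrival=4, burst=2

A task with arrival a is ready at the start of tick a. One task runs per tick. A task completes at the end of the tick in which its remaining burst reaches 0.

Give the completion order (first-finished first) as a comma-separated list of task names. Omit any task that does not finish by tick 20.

t=0: queue=[A,B] q_used=0 → run A
t=1: queue=[A,B,F] q_used=1 → run A
t=2: queue=[B,F,G] q_used=0 → run B
t=3: queue=[B,F,G] q_used=1 → run B
t=4: queue=[B,F,G,H] q_used=2 → run B
t=5: queue=[F,G,H,B] q_used=0 → run F
t=6: queue=[F,G,H,B] q_used=1 → run F
t=7: queue=[F,G,H,B] q_used=2 → run F
t=8: queue=[G,H,B,F] q_used=0 → run G
t=9: queue=[G,H,B,F] q_used=1 → run G
t=10: queue=[G,H,B,F] q_used=2 → run G
t=11: queue=[H,B,F] q_used=0 → run H
t=12: queue=[H,B,F] q_used=1 → run H
t=13: queue=[B,F] q_used=0 → run B
t=14: queue=[B,F] q_used=1 → run B
t=15: queue=[B,F] q_used=2 → run B
t=16: queue=[F] q_used=0 → run F
t=17: (idle)
t=18: (idle)
t=19: (idle)
t=20: (idle)

completion order = A, G, H, B, F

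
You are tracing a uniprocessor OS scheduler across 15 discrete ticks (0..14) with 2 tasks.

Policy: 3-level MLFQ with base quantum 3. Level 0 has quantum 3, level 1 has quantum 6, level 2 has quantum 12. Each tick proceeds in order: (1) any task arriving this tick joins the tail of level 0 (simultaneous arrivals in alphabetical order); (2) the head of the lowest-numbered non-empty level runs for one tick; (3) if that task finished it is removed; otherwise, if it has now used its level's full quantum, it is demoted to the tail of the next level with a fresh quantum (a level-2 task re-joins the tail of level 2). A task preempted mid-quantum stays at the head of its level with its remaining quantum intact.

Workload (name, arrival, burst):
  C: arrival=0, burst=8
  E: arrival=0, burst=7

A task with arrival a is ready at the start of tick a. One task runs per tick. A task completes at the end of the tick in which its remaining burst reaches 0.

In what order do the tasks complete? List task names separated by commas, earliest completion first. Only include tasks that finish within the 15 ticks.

t=0: L0/L1/L2 = CE/-/- → run C
t=1: L0/L1/L2 = CE/-/- → run C
t=2: L0/L1/L2 = CE/-/- → run C
t=3: L0/L1/L2 = E/C/- → run E
t=4: L0/L1/L2 = E/C/- → run E
t=5: L0/L1/L2 = E/C/- → run E
t=6: L0/L1/L2 = -/CE/- → run C
t=7: L0/L1/L2 = -/CE/- → run C
t=8: L0/L1/L2 = -/CE/- → run C
t=9: L0/L1/L2 = -/CE/- → run C
t=10: L0/L1/L2 = -/CE/- → run C
t=11: L0/L1/L2 = -/E/- → run E
t=12: L0/L1/L2 = -/E/- → run E
t=13: L0/L1/L2 = -/E/- → run E
t=14: L0/L1/L2 = -/E/- → run E

completion order = C, E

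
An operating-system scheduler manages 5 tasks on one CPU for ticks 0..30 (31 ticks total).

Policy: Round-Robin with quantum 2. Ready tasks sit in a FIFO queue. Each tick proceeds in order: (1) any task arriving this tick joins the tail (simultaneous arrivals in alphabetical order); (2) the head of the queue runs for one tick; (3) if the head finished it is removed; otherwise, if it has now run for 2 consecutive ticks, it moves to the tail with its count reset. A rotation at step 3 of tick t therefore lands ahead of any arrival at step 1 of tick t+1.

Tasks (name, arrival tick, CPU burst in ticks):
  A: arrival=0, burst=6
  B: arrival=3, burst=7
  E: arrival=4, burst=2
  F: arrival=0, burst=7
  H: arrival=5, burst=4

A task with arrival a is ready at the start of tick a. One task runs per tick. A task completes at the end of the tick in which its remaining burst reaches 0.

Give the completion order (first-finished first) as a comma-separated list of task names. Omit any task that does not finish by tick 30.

completion order = E, A, H, F, B

t=0: queue=[A,F] q_used=0 → run A
t=1: queue=[A,F] q_used=1 → run A
t=2: queue=[F,A] q_used=0 → run F
t=3: queue=[F,A,B] q_used=1 → run F
t=4: queue=[A,B,F,E] q_used=0 → run A
t=5: queue=[A,B,F,E,H] q_used=1 → run A
t=6: queue=[B,F,E,H,A] q_used=0 → run B
t=7: queue=[B,F,E,H,A] q_used=1 → run B
t=8: queue=[F,E,H,A,B] q_used=0 → run F
t=9: queue=[F,E,H,A,B] q_used=1 → run F
t=10: queue=[E,H,A,B,F] q_used=0 → run E
t=11: queue=[E,H,A,B,F] q_used=1 → run E
t=12: queue=[H,A,B,F] q_used=0 → run H
t=13: queue=[H,A,B,F] q_used=1 → run H
t=14: queue=[A,B,F,H] q_used=0 → run A
t=15: queue=[A,B,F,H] q_used=1 → run A
t=16: queue=[B,F,H] q_used=0 → run B
t=17: queue=[B,F,H] q_used=1 → run B
t=18: queue=[F,H,B] q_used=0 → run F
t=19: queue=[F,H,B] q_used=1 → run F
t=20: queue=[H,B,F] q_used=0 → run H
t=21: queue=[H,B,F] q_used=1 → run H
t=22: queue=[B,F] q_used=0 → run B
t=23: queue=[B,F] q_used=1 → run B
t=24: queue=[F,B] q_used=0 → run F
t=25: queue=[B] q_used=0 → run B
t=26: (idle)
t=27: (idle)
t=28: (idle)
t=29: (idle)
t=30: (idle)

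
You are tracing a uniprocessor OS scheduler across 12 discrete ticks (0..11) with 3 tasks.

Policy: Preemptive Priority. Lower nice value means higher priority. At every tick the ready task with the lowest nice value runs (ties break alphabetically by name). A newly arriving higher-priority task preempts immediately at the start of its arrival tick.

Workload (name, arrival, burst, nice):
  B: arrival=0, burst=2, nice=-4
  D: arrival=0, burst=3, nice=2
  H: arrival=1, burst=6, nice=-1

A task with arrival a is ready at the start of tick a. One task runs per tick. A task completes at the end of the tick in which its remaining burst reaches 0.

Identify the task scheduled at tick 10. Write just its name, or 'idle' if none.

running at tick 10 = D

t=0: ready={B,D} → run B
t=1: ready={B,D,H} → run B
t=2: ready={D,H} → run H
t=3: ready={D,H} → run H
t=4: ready={D,H} → run H
t=5: ready={D,H} → run H
t=6: ready={D,H} → run H
t=7: ready={D,H} → run H
t=8: ready={D} → run D
t=9: ready={D} → run D
t=10: ready={D} → run D
t=11: (idle)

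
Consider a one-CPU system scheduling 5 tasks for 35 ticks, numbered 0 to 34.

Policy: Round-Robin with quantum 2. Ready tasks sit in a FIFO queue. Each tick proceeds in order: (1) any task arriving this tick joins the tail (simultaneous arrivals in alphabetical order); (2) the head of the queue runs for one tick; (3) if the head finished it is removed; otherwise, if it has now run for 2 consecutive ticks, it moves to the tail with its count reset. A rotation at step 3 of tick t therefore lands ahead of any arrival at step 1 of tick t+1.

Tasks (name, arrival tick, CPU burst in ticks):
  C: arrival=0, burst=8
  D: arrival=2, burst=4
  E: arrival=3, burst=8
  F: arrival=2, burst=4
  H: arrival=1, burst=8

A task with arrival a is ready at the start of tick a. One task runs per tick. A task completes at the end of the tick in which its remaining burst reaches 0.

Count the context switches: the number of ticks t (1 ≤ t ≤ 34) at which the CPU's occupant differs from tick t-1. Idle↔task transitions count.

context switches = 16

t=0: queue=[C] q_used=0 → run C
t=1: queue=[C,H] q_used=1 → run C
t=2: queue=[H,C,D,F] q_used=0 → run H
t=3: queue=[H,C,D,F,E] q_used=1 → run H
t=4: queue=[C,D,F,E,H] q_used=0 → run C
t=5: queue=[C,D,F,E,H] q_used=1 → run C
t=6: queue=[D,F,E,H,C] q_used=0 → run D
t=7: queue=[D,F,E,H,C] q_used=1 → run D
t=8: queue=[F,E,H,C,D] q_used=0 → run F
t=9: queue=[F,E,H,C,D] q_used=1 → run F
t=10: queue=[E,H,C,D,F] q_used=0 → run E
t=11: queue=[E,H,C,D,F] q_used=1 → run E
t=12: queue=[H,C,D,F,E] q_used=0 → run H
t=13: queue=[H,C,D,F,E] q_used=1 → run H
t=14: queue=[C,D,F,E,H] q_used=0 → run C
t=15: queue=[C,D,F,E,H] q_used=1 → run C
t=16: queue=[D,F,E,H,C] q_used=0 → run D
t=17: queue=[D,F,E,H,C] q_used=1 → run D
t=18: queue=[F,E,H,C] q_used=0 → run F
t=19: queue=[F,E,H,C] q_used=1 → run F
t=20: queue=[E,H,C] q_used=0 → run E
t=21: queue=[E,H,C] q_used=1 → run E
t=22: queue=[H,C,E] q_used=0 → run H
t=23: queue=[H,C,E] q_used=1 → run H
t=24: queue=[C,E,H] q_used=0 → run C
t=25: queue=[C,E,H] q_used=1 → run C
t=26: queue=[E,H] q_used=0 → run E
t=27: queue=[E,H] q_used=1 → run E
t=28: queue=[H,E] q_used=0 → run H
t=29: queue=[H,E] q_used=1 → run H
t=30: queue=[E] q_used=0 → run E
t=31: queue=[E] q_used=1 → run E
t=32: (idle)
t=33: (idle)
t=34: (idle)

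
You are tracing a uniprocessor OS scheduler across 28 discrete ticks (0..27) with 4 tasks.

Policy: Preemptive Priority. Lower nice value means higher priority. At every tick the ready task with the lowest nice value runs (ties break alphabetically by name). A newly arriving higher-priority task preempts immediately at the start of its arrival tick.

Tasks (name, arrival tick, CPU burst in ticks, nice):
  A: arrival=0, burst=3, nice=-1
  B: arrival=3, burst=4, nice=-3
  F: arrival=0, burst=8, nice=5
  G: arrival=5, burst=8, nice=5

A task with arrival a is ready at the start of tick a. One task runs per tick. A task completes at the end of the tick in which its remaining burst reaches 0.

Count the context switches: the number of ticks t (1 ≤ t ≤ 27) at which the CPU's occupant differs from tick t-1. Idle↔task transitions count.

context switches = 4

t=0: ready={A,F} → run A
t=1: ready={A,F} → run A
t=2: ready={A,F} → run A
t=3: ready={B,F} → run B
t=4: ready={B,F} → run B
t=5: ready={B,F,G} → run B
t=6: ready={B,F,G} → run B
t=7: ready={F,G} → run F
t=8: ready={F,G} → run F
t=9: ready={F,G} → run F
t=10: ready={F,G} → run F
t=11: ready={F,G} → run F
t=12: ready={F,G} → run F
t=13: ready={F,G} → run F
t=14: ready={F,G} → run F
t=15: ready={G} → run G
t=16: ready={G} → run G
t=17: ready={G} → run G
t=18: ready={G} → run G
t=19: ready={G} → run G
t=20: ready={G} → run G
t=21: ready={G} → run G
t=22: ready={G} → run G
t=23: (idle)
t=24: (idle)
t=25: (idle)
t=26: (idle)
t=27: (idle)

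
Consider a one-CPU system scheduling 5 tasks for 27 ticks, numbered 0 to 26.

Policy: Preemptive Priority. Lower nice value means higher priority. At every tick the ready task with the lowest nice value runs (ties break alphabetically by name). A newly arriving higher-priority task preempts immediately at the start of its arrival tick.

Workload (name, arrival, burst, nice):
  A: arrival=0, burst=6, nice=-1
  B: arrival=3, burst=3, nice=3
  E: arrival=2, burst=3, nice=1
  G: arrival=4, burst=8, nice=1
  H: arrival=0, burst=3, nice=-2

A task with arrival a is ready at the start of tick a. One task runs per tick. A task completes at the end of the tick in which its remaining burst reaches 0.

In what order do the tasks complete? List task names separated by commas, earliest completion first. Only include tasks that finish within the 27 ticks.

completion order = H, A, E, G, B

t=0: ready={A,H} → run H
t=1: ready={A,H} → run H
t=2: ready={A,E,H} → run H
t=3: ready={A,B,E} → run A
t=4: ready={A,B,E,G} → run A
t=5: ready={A,B,E,G} → run A
t=6: ready={A,B,E,G} → run A
t=7: ready={A,B,E,G} → run A
t=8: ready={A,B,E,G} → run A
t=9: ready={B,E,G} → run E
t=10: ready={B,E,G} → run E
t=11: ready={B,E,G} → run E
t=12: ready={B,G} → run G
t=13: ready={B,G} → run G
t=14: ready={B,G} → run G
t=15: ready={B,G} → run G
t=16: ready={B,G} → run G
t=17: ready={B,G} → run G
t=18: ready={B,G} → run G
t=19: ready={B,G} → run G
t=20: ready={B} → run B
t=21: ready={B} → run B
t=22: ready={B} → run B
t=23: (idle)
t=24: (idle)
t=25: (idle)
t=26: (idle)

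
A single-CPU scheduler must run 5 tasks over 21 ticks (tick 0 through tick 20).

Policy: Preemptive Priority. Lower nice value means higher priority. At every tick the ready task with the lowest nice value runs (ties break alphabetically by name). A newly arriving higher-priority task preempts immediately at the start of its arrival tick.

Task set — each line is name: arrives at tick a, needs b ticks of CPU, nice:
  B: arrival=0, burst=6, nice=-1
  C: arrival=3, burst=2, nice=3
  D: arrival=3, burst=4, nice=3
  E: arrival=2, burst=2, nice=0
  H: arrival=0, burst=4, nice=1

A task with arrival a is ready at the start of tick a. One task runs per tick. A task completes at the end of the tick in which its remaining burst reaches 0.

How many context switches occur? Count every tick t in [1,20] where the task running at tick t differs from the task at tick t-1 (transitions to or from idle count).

t=0: ready={B,H} → run B
t=1: ready={B,H} → run B
t=2: ready={B,E,H} → run B
t=3: ready={B,C,D,E,H} → run B
t=4: ready={B,C,D,E,H} → run B
t=5: ready={B,C,D,E,H} → run B
t=6: ready={C,D,E,H} → run E
t=7: ready={C,D,E,H} → run E
t=8: ready={C,D,H} → run H
t=9: ready={C,D,H} → run H
t=10: ready={C,D,H} → run H
t=11: ready={C,D,H} → run H
t=12: ready={C,D} → run C
t=13: ready={C,D} → run C
t=14: ready={D} → run D
t=15: ready={D} → run D
t=16: ready={D} → run D
t=17: ready={D} → run D
t=18: (idle)
t=19: (idle)
t=20: (idle)

context switches = 5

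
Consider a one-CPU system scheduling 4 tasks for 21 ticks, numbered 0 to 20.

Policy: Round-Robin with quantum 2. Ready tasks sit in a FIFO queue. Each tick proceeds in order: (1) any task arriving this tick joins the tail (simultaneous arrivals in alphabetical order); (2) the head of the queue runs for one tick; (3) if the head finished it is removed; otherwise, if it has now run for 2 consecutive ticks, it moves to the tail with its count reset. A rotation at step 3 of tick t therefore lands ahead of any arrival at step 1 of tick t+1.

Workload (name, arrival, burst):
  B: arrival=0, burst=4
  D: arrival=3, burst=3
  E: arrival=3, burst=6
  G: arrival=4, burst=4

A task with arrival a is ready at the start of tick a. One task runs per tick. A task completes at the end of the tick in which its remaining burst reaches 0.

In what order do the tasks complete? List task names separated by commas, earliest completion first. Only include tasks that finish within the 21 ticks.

completion order = B, D, G, E

t=0: queue=[B] q_used=0 → run B
t=1: queue=[B] q_used=1 → run B
t=2: queue=[B] q_used=0 → run B
t=3: queue=[B,D,E] q_used=1 → run B
t=4: queue=[D,E,G] q_used=0 → run D
t=5: queue=[D,E,G] q_used=1 → run D
t=6: queue=[E,G,D] q_used=0 → run E
t=7: queue=[E,G,D] q_used=1 → run E
t=8: queue=[G,D,E] q_used=0 → run G
t=9: queue=[G,D,E] q_used=1 → run G
t=10: queue=[D,E,G] q_used=0 → run D
t=11: queue=[E,G] q_used=0 → run E
t=12: queue=[E,G] q_used=1 → run E
t=13: queue=[G,E] q_used=0 → run G
t=14: queue=[G,E] q_used=1 → run G
t=15: queue=[E] q_used=0 → run E
t=16: queue=[E] q_used=1 → run E
t=17: (idle)
t=18: (idle)
t=19: (idle)
t=20: (idle)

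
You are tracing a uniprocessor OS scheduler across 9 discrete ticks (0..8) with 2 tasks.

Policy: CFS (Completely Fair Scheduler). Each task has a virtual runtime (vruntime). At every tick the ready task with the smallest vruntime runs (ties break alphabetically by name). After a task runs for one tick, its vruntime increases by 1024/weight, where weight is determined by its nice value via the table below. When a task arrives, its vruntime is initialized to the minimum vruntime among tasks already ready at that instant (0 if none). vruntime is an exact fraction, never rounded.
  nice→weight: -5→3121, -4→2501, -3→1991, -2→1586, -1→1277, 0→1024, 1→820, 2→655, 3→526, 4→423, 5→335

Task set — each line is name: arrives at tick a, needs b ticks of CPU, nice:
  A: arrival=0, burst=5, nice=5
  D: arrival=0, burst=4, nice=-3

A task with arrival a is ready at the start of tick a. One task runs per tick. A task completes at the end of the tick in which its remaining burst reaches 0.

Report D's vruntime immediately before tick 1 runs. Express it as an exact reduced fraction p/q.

t=0: vr[A=0 D=0] → run A
t=1: vr[A=1024/335 D=0] → run D
t=2: vr[A=1024/335 D=1024/1991] → run D
t=3: vr[A=1024/335 D=2048/1991] → run D
t=4: vr[A=1024/335 D=3072/1991] → run D
t=5: vr[A=1024/335] → run A
t=6: vr[A=2048/335] → run A
t=7: vr[A=3072/335] → run A
t=8: vr[A=4096/335] → run A

vruntime(D, start of tick 1) = 0/1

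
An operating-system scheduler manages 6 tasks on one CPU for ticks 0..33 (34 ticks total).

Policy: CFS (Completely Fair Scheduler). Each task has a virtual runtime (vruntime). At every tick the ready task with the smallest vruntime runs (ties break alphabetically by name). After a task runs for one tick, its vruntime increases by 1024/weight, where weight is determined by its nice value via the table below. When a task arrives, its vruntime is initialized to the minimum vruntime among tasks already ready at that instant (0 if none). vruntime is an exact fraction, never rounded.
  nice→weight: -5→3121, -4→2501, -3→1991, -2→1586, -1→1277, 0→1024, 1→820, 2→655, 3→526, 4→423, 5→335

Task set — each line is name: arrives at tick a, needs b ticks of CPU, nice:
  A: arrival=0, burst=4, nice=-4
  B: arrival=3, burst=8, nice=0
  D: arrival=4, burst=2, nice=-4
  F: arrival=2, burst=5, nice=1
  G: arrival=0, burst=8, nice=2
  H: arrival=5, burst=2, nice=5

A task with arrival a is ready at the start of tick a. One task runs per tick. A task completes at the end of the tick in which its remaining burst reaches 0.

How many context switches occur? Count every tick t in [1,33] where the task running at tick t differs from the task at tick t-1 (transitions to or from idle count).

t=0: vr[A=0 G=0] → run A
t=1: vr[A=1024/2501 G=0] → run G
t=2: vr[A=1024/2501 F=1024/2501 G=1024/655] → run A
t=3: vr[A=2048/2501 B=1024/2501 F=1024/2501 G=1024/655] → run B
t=4: vr[A=2048/2501 B=3525/2501 D=1024/2501 F=1024/2501 G=1024/655] → run D
t=5: vr[A=2048/2501 B=3525/2501 D=2048/2501 F=1024/2501 G=1024/655 H=1024/2501] → run F
t=6: vr[A=2048/2501 B=3525/2501 D=2048/2501 F=20736/12505 G=1024/655 H=1024/2501] → run H
t=7: vr[A=2048/2501 B=3525/2501 D=2048/2501 F=20736/12505 G=1024/655 H=2904064/837835] → run A
t=8: vr[A=3072/2501 B=3525/2501 D=2048/2501 F=20736/12505 G=1024/655 H=2904064/837835] → run D
t=9: vr[A=3072/2501 B=3525/2501 F=20736/12505 G=1024/655 H=2904064/837835] → run A
t=10: vr[B=3525/2501 F=20736/12505 G=1024/655 H=2904064/837835] → run B
t=11: vr[B=6026/2501 F=20736/12505 G=1024/655 H=2904064/837835] → run G
t=12: vr[B=6026/2501 F=20736/12505 G=2048/655 H=2904064/837835] → run F
t=13: vr[B=6026/2501 F=36352/12505 G=2048/655 H=2904064/837835] → run B
t=14: vr[B=8527/2501 F=36352/12505 G=2048/655 H=2904064/837835] → run F
t=15: vr[B=8527/2501 F=51968/12505 G=2048/655 H=2904064/837835] → run G
t=16: vr[B=8527/2501 F=51968/12505 G=3072/655 H=2904064/837835] → run B
t=17: vr[B=11028/2501 F=51968/12505 G=3072/655 H=2904064/837835] → run H
t=18: vr[B=11028/2501 F=51968/12505 G=3072/655] → run F
t=19: vr[B=11028/2501 F=67584/12505 G=3072/655] → run B
t=20: vr[B=13529/2501 F=67584/12505 G=3072/655] → run G
t=21: vr[B=13529/2501 F=67584/12505 G=4096/655] → run F
t=22: vr[B=13529/2501 G=4096/655] → run B
t=23: vr[B=16030/2501 G=4096/655] → run G
t=24: vr[B=16030/2501 G=1024/131] → run B
t=25: vr[B=18531/2501 G=1024/131] → run B
t=26: vr[G=1024/131] → run G
t=27: vr[G=6144/655] → run G
t=28: vr[G=7168/655] → run G
t=29: (idle)
t=30: (idle)
t=31: (idle)
t=32: (idle)
t=33: (idle)

context switches = 26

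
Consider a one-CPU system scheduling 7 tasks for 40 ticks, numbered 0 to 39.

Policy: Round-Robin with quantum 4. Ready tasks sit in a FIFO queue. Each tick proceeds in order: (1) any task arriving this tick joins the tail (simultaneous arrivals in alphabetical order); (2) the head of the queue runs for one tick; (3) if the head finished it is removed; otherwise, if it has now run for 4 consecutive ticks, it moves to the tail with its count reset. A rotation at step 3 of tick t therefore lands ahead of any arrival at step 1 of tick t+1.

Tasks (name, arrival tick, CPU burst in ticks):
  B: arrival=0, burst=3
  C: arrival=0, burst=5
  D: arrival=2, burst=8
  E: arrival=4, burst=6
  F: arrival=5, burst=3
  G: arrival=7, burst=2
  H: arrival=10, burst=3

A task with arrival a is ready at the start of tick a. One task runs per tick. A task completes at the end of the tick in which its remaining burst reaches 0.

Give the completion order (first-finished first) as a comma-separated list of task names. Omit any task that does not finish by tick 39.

completion order = B, F, C, G, H, D, E

t=0: queue=[B,C] q_used=0 → run B
t=1: queue=[B,C] q_used=1 → run B
t=2: queue=[B,C,D] q_used=2 → run B
t=3: queue=[C,D] q_used=0 → run C
t=4: queue=[C,D,E] q_used=1 → run C
t=5: queue=[C,D,E,F] q_used=2 → run C
t=6: queue=[C,D,E,F] q_used=3 → run C
t=7: queue=[D,E,F,C,G] q_used=0 → run D
t=8: queue=[D,E,F,C,G] q_used=1 → run D
t=9: queue=[D,E,F,C,G] q_used=2 → run D
t=10: queue=[D,E,F,C,G,H] q_used=3 → run D
t=11: queue=[E,F,C,G,H,D] q_used=0 → run E
t=12: queue=[E,F,C,G,H,D] q_used=1 → run E
t=13: queue=[E,F,C,G,H,D] q_used=2 → run E
t=14: queue=[E,F,C,G,H,D] q_used=3 → run E
t=15: queue=[F,C,G,H,D,E] q_used=0 → run F
t=16: queue=[F,C,G,H,D,E] q_used=1 → run F
t=17: queue=[F,C,G,H,D,E] q_used=2 → run F
t=18: queue=[C,G,H,D,E] q_used=0 → run C
t=19: queue=[G,H,D,E] q_used=0 → run G
t=20: queue=[G,H,D,E] q_used=1 → run G
t=21: queue=[H,D,E] q_used=0 → run H
t=22: queue=[H,D,E] q_used=1 → run H
t=23: queue=[H,D,E] q_used=2 → run H
t=24: queue=[D,E] q_used=0 → run D
t=25: queue=[D,E] q_used=1 → run D
t=26: queue=[D,E] q_used=2 → run D
t=27: queue=[D,E] q_used=3 → run D
t=28: queue=[E] q_used=0 → run E
t=29: queue=[E] q_used=1 → run E
t=30: (idle)
t=31: (idle)
t=32: (idle)
t=33: (idle)
t=34: (idle)
t=35: (idle)
t=36: (idle)
t=37: (idle)
t=38: (idle)
t=39: (idle)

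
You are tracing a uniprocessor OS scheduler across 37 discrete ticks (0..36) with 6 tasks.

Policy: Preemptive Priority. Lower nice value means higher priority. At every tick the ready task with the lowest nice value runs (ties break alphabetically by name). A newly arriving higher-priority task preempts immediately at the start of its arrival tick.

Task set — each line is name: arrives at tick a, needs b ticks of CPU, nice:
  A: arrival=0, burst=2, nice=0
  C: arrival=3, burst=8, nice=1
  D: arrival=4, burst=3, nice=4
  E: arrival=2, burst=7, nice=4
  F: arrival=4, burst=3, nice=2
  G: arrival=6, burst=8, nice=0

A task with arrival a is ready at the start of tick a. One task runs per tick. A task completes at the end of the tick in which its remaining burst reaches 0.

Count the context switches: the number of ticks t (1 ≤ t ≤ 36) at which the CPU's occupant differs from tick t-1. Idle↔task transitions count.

t=0: ready={A} → run A
t=1: ready={A} → run A
t=2: ready={E} → run E
t=3: ready={C,E} → run C
t=4: ready={C,D,E,F} → run C
t=5: ready={C,D,E,F} → run C
t=6: ready={C,D,E,F,G} → run G
t=7: ready={C,D,E,F,G} → run G
t=8: ready={C,D,E,F,G} → run G
t=9: ready={C,D,E,F,G} → run G
t=10: ready={C,D,E,F,G} → run G
t=11: ready={C,D,E,F,G} → run G
t=12: ready={C,D,E,F,G} → run G
t=13: ready={C,D,E,F,G} → run G
t=14: ready={C,D,E,F} → run C
t=15: ready={C,D,E,F} → run C
t=16: ready={C,D,E,F} → run C
t=17: ready={C,D,E,F} → run C
t=18: ready={C,D,E,F} → run C
t=19: ready={D,E,F} → run F
t=20: ready={D,E,F} → run F
t=21: ready={D,E,F} → run F
t=22: ready={D,E} → run D
t=23: ready={D,E} → run D
t=24: ready={D,E} → run D
t=25: ready={E} → run E
t=26: ready={E} → run E
t=27: ready={E} → run E
t=28: ready={E} → run E
t=29: ready={E} → run E
t=30: ready={E} → run E
t=31: (idle)
t=32: (idle)
t=33: (idle)
t=34: (idle)
t=35: (idle)
t=36: (idle)

context switches = 8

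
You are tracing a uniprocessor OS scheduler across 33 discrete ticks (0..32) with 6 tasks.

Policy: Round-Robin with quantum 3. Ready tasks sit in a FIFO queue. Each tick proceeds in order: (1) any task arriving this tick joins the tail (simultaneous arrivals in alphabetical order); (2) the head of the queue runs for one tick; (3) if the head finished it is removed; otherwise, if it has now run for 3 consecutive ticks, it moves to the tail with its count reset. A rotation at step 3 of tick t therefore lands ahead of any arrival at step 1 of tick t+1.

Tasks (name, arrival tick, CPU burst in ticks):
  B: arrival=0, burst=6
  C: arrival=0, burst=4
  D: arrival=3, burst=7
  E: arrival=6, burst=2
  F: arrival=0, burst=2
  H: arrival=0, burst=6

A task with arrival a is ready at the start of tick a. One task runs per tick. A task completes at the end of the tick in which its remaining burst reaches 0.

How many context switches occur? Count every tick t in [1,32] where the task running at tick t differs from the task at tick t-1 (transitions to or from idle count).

context switches = 10

t=0: queue=[B,C,F,H] q_used=0 → run B
t=1: queue=[B,C,F,H] q_used=1 → run B
t=2: queue=[B,C,F,H] q_used=2 → run B
t=3: queue=[C,F,H,B,D] q_used=0 → run C
t=4: queue=[C,F,H,B,D] q_used=1 → run C
t=5: queue=[C,F,H,B,D] q_used=2 → run C
t=6: queue=[F,H,B,D,C,E] q_used=0 → run F
t=7: queue=[F,H,B,D,C,E] q_used=1 → run F
t=8: queue=[H,B,D,C,E] q_used=0 → run H
t=9: queue=[H,B,D,C,E] q_used=1 → run H
t=10: queue=[H,B,D,C,E] q_used=2 → run H
t=11: queue=[B,D,C,E,H] q_used=0 → run B
t=12: queue=[B,D,C,E,H] q_used=1 → run B
t=13: queue=[B,D,C,E,H] q_used=2 → run B
t=14: queue=[D,C,E,H] q_used=0 → run D
t=15: queue=[D,C,E,H] q_used=1 → run D
t=16: queue=[D,C,E,H] q_used=2 → run D
t=17: queue=[C,E,H,D] q_used=0 → run C
t=18: queue=[E,H,D] q_used=0 → run E
t=19: queue=[E,H,D] q_used=1 → run E
t=20: queue=[H,D] q_used=0 → run H
t=21: queue=[H,D] q_used=1 → run H
t=22: queue=[H,D] q_used=2 → run H
t=23: queue=[D] q_used=0 → run D
t=24: queue=[D] q_used=1 → run D
t=25: queue=[D] q_used=2 → run D
t=26: queue=[D] q_used=0 → run D
t=27: (idle)
t=28: (idle)
t=29: (idle)
t=30: (idle)
t=31: (idle)
t=32: (idle)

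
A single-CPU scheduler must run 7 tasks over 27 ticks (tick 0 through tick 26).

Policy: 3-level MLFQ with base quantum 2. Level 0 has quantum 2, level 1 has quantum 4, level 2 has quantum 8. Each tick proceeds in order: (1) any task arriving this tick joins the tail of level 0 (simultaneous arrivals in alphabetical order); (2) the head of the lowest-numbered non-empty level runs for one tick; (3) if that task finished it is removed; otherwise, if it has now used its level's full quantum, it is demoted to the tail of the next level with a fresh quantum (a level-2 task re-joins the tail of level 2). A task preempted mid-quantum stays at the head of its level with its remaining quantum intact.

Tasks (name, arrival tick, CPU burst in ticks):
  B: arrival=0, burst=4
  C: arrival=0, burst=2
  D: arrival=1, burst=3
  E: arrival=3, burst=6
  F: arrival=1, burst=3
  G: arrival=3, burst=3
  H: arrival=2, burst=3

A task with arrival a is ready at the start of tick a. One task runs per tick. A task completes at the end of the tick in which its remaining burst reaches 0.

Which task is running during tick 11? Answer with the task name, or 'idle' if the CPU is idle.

running at tick 11 = E

t=0: L0/L1/L2 = BC/-/- → run B
t=1: L0/L1/L2 = BCDF/-/- → run B
t=2: L0/L1/L2 = CDFH/B/- → run C
t=3: L0/L1/L2 = CDFHEG/B/- → run C
t=4: L0/L1/L2 = DFHEG/B/- → run D
t=5: L0/L1/L2 = DFHEG/B/- → run D
t=6: L0/L1/L2 = FHEG/BD/- → run F
t=7: L0/L1/L2 = FHEG/BD/- → run F
t=8: L0/L1/L2 = HEG/BDF/- → run H
t=9: L0/L1/L2 = HEG/BDF/- → run H
t=10: L0/L1/L2 = EG/BDFH/- → run E
t=11: L0/L1/L2 = EG/BDFH/- → run E
t=12: L0/L1/L2 = G/BDFHE/- → run G
t=13: L0/L1/L2 = G/BDFHE/- → run G
t=14: L0/L1/L2 = -/BDFHEG/- → run B
t=15: L0/L1/L2 = -/BDFHEG/- → run B
t=16: L0/L1/L2 = -/DFHEG/- → run D
t=17: L0/L1/L2 = -/FHEG/- → run F
t=18: L0/L1/L2 = -/HEG/- → run H
t=19: L0/L1/L2 = -/EG/- → run E
t=20: L0/L1/L2 = -/EG/- → run E
t=21: L0/L1/L2 = -/EG/- → run E
t=22: L0/L1/L2 = -/EG/- → run E
t=23: L0/L1/L2 = -/G/- → run G
t=24: (idle)
t=25: (idle)
t=26: (idle)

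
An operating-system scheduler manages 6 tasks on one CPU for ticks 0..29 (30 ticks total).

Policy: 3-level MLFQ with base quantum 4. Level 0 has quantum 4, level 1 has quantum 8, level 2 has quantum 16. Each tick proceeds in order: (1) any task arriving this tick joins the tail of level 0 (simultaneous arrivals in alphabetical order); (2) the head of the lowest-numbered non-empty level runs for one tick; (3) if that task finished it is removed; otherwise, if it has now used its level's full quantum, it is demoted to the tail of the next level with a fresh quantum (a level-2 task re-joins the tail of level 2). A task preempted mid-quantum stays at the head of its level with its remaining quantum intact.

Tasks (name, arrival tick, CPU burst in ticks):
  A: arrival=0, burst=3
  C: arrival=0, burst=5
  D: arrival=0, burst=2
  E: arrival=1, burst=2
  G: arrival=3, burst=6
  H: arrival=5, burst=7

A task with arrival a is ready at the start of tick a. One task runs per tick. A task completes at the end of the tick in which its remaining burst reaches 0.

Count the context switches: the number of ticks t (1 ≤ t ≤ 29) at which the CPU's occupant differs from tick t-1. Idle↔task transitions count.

context switches = 9

t=0: L0/L1/L2 = ACD/-/- → run A
t=1: L0/L1/L2 = ACDE/-/- → run A
t=2: L0/L1/L2 = ACDE/-/- → run A
t=3: L0/L1/L2 = CDEG/-/- → run C
t=4: L0/L1/L2 = CDEG/-/- → run C
t=5: L0/L1/L2 = CDEGH/-/- → run C
t=6: L0/L1/L2 = CDEGH/-/- → run C
t=7: L0/L1/L2 = DEGH/C/- → run D
t=8: L0/L1/L2 = DEGH/C/- → run D
t=9: L0/L1/L2 = EGH/C/- → run E
t=10: L0/L1/L2 = EGH/C/- → run E
t=11: L0/L1/L2 = GH/C/- → run G
t=12: L0/L1/L2 = GH/C/- → run G
t=13: L0/L1/L2 = GH/C/- → run G
t=14: L0/L1/L2 = GH/C/- → run G
t=15: L0/L1/L2 = H/CG/- → run H
t=16: L0/L1/L2 = H/CG/- → run H
t=17: L0/L1/L2 = H/CG/- → run H
t=18: L0/L1/L2 = H/CG/- → run H
t=19: L0/L1/L2 = -/CGH/- → run C
t=20: L0/L1/L2 = -/GH/- → run G
t=21: L0/L1/L2 = -/GH/- → run G
t=22: L0/L1/L2 = -/H/- → run H
t=23: L0/L1/L2 = -/H/- → run H
t=24: L0/L1/L2 = -/H/- → run H
t=25: (idle)
t=26: (idle)
t=27: (idle)
t=28: (idle)
t=29: (idle)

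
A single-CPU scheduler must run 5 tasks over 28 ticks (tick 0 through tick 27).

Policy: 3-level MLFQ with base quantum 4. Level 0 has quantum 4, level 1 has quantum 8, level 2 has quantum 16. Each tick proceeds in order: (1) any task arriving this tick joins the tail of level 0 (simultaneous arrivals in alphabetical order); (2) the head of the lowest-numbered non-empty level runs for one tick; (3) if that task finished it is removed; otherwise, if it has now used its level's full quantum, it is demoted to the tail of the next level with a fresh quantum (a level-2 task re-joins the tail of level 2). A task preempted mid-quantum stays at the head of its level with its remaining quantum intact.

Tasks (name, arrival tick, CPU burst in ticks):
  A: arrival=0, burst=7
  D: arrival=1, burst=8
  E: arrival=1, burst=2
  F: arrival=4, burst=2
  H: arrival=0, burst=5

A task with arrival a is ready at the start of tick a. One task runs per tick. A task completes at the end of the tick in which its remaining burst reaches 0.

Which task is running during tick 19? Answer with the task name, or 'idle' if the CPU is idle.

t=0: L0/L1/L2 = AH/-/- → run A
t=1: L0/L1/L2 = AHDE/-/- → run A
t=2: L0/L1/L2 = AHDE/-/- → run A
t=3: L0/L1/L2 = AHDE/-/- → run A
t=4: L0/L1/L2 = HDEF/A/- → run H
t=5: L0/L1/L2 = HDEF/A/- → run H
t=6: L0/L1/L2 = HDEF/A/- → run H
t=7: L0/L1/L2 = HDEF/A/- → run H
t=8: L0/L1/L2 = DEF/AH/- → run D
t=9: L0/L1/L2 = DEF/AH/- → run D
t=10: L0/L1/L2 = DEF/AH/- → run D
t=11: L0/L1/L2 = DEF/AH/- → run D
t=12: L0/L1/L2 = EF/AHD/- → run E
t=13: L0/L1/L2 = EF/AHD/- → run E
t=14: L0/L1/L2 = F/AHD/- → run F
t=15: L0/L1/L2 = F/AHD/- → run F
t=16: L0/L1/L2 = -/AHD/- → run A
t=17: L0/L1/L2 = -/AHD/- → run A
t=18: L0/L1/L2 = -/AHD/- → run A
t=19: L0/L1/L2 = -/HD/- → run H
t=20: L0/L1/L2 = -/D/- → run D
t=21: L0/L1/L2 = -/D/- → run D
t=22: L0/L1/L2 = -/D/- → run D
t=23: L0/L1/L2 = -/D/- → run D
t=24: (idle)
t=25: (idle)
t=26: (idle)
t=27: (idle)

running at tick 19 = H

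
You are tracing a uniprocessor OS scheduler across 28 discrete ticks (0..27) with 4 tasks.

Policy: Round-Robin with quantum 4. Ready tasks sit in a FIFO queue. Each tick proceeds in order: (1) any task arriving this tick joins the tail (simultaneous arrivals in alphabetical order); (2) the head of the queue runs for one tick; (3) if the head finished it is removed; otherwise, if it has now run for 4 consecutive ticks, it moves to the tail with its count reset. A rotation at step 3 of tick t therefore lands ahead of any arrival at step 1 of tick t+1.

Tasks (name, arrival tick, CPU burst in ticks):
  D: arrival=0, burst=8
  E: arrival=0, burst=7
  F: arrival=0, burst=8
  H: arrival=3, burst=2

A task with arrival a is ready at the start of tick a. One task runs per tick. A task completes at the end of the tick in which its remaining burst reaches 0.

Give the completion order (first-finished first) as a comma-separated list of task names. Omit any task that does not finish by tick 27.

completion order = H, D, E, F

t=0: queue=[D,E,F] q_used=0 → run D
t=1: queue=[D,E,F] q_used=1 → run D
t=2: queue=[D,E,F] q_used=2 → run D
t=3: queue=[D,E,F,H] q_used=3 → run D
t=4: queue=[E,F,H,D] q_used=0 → run E
t=5: queue=[E,F,H,D] q_used=1 → run E
t=6: queue=[E,F,H,D] q_used=2 → run E
t=7: queue=[E,F,H,D] q_used=3 → run E
t=8: queue=[F,H,D,E] q_used=0 → run F
t=9: queue=[F,H,D,E] q_used=1 → run F
t=10: queue=[F,H,D,E] q_used=2 → run F
t=11: queue=[F,H,D,E] q_used=3 → run F
t=12: queue=[H,D,E,F] q_used=0 → run H
t=13: queue=[H,D,E,F] q_used=1 → run H
t=14: queue=[D,E,F] q_used=0 → run D
t=15: queue=[D,E,F] q_used=1 → run D
t=16: queue=[D,E,F] q_used=2 → run D
t=17: queue=[D,E,F] q_used=3 → run D
t=18: queue=[E,F] q_used=0 → run E
t=19: queue=[E,F] q_used=1 → run E
t=20: queue=[E,F] q_used=2 → run E
t=21: queue=[F] q_used=0 → run F
t=22: queue=[F] q_used=1 → run F
t=23: queue=[F] q_used=2 → run F
t=24: queue=[F] q_used=3 → run F
t=25: (idle)
t=26: (idle)
t=27: (idle)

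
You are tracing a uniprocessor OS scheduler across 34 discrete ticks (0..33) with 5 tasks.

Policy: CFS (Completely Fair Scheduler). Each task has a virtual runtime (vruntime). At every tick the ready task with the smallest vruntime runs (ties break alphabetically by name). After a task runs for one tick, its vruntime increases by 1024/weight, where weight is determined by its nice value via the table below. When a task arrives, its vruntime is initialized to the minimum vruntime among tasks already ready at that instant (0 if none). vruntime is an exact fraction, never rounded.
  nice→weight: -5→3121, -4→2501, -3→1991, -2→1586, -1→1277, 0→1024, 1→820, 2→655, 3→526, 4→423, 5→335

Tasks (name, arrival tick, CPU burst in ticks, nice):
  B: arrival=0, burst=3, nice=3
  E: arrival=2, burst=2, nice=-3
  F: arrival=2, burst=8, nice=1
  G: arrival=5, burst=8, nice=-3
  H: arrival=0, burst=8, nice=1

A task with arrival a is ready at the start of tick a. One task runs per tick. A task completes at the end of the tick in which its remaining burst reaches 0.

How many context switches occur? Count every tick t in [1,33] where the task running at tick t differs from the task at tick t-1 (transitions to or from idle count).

context switches = 27

t=0: vr[B=0 H=0] → run B
t=1: vr[B=512/263 H=0] → run H
t=2: vr[B=512/263 E=256/205 F=256/205 H=256/205] → run E
t=3: vr[B=512/263 E=719616/408155 F=256/205 H=256/205] → run F
t=4: vr[B=512/263 E=719616/408155 F=512/205 H=256/205] → run H
t=5: vr[B=512/263 E=719616/408155 F=512/205 G=719616/408155 H=512/205] → run E
t=6: vr[B=512/263 F=512/205 G=719616/408155 H=512/205] → run G
t=7: vr[B=512/263 F=512/205 G=929536/408155 H=512/205] → run B
t=8: vr[B=1024/263 F=512/205 G=929536/408155 H=512/205] → run G
t=9: vr[B=1024/263 F=512/205 G=1139456/408155 H=512/205] → run F
t=10: vr[B=1024/263 F=768/205 G=1139456/408155 H=512/205] → run H
t=11: vr[B=1024/263 F=768/205 G=1139456/408155 H=768/205] → run G
t=12: vr[B=1024/263 F=768/205 G=1349376/408155 H=768/205] → run G
t=13: vr[B=1024/263 F=768/205 G=1559296/408155 H=768/205] → run F
t=14: vr[B=1024/263 F=1024/205 G=1559296/408155 H=768/205] → run H
t=15: vr[B=1024/263 F=1024/205 G=1559296/408155 H=1024/205] → run G
t=16: vr[B=1024/263 F=1024/205 G=1769216/408155 H=1024/205] → run B
t=17: vr[F=1024/205 G=1769216/408155 H=1024/205] → run G
t=18: vr[F=1024/205 G=1979136/408155 H=1024/205] → run G
t=19: vr[F=1024/205 G=2189056/408155 H=1024/205] → run F
t=20: vr[F=256/41 G=2189056/408155 H=1024/205] → run H
t=21: vr[F=256/41 G=2189056/408155 H=256/41] → run G
t=22: vr[F=256/41 H=256/41] → run F
t=23: vr[F=1536/205 H=256/41] → run H
t=24: vr[F=1536/205 H=1536/205] → run F
t=25: vr[F=1792/205 H=1536/205] → run H
t=26: vr[F=1792/205 H=1792/205] → run F
t=27: vr[F=2048/205 H=1792/205] → run H
t=28: vr[F=2048/205] → run F
t=29: (idle)
t=30: (idle)
t=31: (idle)
t=32: (idle)
t=33: (idle)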